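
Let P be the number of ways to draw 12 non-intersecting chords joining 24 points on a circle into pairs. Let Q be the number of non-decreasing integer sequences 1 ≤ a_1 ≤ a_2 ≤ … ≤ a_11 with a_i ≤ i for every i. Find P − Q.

149226

Non-crossing perfect matchings of 2n points on a circle are counted by C_n; with 24 points, n = 12. So P = C_12 = 208012.
Weakly increasing sequences with a_i ≤ i biject with Dyck paths of semilength 11, so there are C_11. So Q = C_11 = 58786.
P − Q = 208012 − 58786 = 149226.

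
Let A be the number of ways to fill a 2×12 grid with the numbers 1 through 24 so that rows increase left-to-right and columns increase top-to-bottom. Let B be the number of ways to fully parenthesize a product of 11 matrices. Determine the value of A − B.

Standard Young tableaux of shape 2×n are counted by C_n; here n = 12. So A = C_12 = 208012.
Ways to associate a product of 11 factors correspond to binary trees on 11 leaves, so the count is C_10. So B = C_10 = 16796.
A − B = 208012 − 16796 = 191216.

191216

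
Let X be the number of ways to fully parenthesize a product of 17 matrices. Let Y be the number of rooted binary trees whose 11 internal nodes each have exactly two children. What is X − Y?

35298884

Ways to associate a product of 17 factors correspond to binary trees on 17 leaves, so the count is C_16. So X = C_16 = 35357670.
Full binary trees with n internal nodes are counted by C_n; here n = 11. So Y = C_11 = 58786.
X − Y = 35357670 − 58786 = 35298884.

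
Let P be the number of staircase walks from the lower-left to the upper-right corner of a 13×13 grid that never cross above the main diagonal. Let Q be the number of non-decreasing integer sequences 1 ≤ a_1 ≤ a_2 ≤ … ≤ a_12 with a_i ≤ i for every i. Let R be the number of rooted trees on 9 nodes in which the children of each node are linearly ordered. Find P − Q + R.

536318

Sub-diagonal monotone paths from (0,0) to (13,13) biject with Dyck paths of semilength 13, giving C_13. So P = C_13 = 742900.
Such sub-staircase sequences of length n are counted by C_n; here n = 12. So Q = C_12 = 208012.
Rooted ordered (plane) trees on m nodes have m−1 edges and are counted by C_{m−1}; m = 9 gives C_8. So R = C_8 = 1430.
P − Q + R = 742900 − 208012 + 1430 = 536318.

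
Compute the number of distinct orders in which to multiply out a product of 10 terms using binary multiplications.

4862

Parenthesizations of m factors correspond to full binary trees with m leaves, counted by C_{m−1}; m = 10 gives C_9.
C_9 = C(18,9)/10 = 48620/10 = 4862.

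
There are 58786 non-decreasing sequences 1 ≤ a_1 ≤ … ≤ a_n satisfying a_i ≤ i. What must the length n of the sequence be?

11

Such sub-staircase sequences of length n are counted by C_n. Since C_11 = 58786, the index is 11.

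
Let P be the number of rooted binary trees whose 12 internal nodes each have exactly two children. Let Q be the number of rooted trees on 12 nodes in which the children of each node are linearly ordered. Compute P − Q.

149226

The number of full binary trees on 12 internal nodes is the Catalan number C_12. So P = C_12 = 208012.
Rooted ordered (plane) trees on m nodes have m−1 edges and are counted by C_{m−1}; m = 12 gives C_11. So Q = C_11 = 58786.
P − Q = 208012 − 58786 = 149226.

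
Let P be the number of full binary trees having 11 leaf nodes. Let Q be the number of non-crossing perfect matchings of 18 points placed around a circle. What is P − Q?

A full binary tree with L leaves has L−1 internal nodes and is counted by C_{L−1}; L = 11 gives C_10. So P = C_10 = 16796.
Pairing 18 circle points by 9 non-crossing chords gives C_9 matchings. So Q = C_9 = 4862.
P − Q = 16796 − 4862 = 11934.

11934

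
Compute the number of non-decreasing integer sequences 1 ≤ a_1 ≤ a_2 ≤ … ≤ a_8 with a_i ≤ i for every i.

Weakly increasing sequences with a_i ≤ i biject with Dyck paths of semilength 8, so there are C_8.
C_8 = C(16,8)/9 = 12870/9 = 1430.

1430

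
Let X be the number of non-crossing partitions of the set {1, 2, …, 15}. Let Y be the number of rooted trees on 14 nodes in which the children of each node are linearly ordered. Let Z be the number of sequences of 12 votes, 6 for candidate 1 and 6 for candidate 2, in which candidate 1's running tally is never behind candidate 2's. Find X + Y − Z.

Non-crossing partitions of an n-element set are counted by C_n; here n = 15. So X = C_15 = 9694845.
A rooted plane tree on 14 nodes has 13 edges, and such trees are counted by C_13. So Y = C_13 = 742900.
Reading a vote for the leader as '(' and for the other as ')' turns such a sequence into a balanced string of 6 pairs, so the count is C_6. So Z = C_6 = 132.
X + Y − Z = 9694845 + 742900 − 132 = 10437613.

10437613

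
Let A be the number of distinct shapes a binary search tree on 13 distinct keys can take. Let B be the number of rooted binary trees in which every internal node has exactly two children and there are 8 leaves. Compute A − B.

742471

Binary trees (left/right distinguished) on n nodes are counted by C_n; here n = 13. So A = C_13 = 742900.
Full binary trees with 8 leaves have 8−1 = 7 internal nodes, so there are C_7 of them. So B = C_7 = 429.
A − B = 742900 − 429 = 742471.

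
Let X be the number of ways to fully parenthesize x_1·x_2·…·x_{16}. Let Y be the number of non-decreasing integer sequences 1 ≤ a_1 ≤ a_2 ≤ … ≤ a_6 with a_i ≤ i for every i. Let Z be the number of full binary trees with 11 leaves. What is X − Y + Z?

Ways to associate a product of 16 factors correspond to binary trees on 16 leaves, so the count is C_15. So X = C_15 = 9694845.
Such sub-staircase sequences of length n are counted by C_n; here n = 6. So Y = C_6 = 132.
Full binary trees with 11 leaves have 11−1 = 10 internal nodes, so there are C_10 of them. So Z = C_10 = 16796.
X − Y + Z = 9694845 − 132 + 16796 = 9711509.

9711509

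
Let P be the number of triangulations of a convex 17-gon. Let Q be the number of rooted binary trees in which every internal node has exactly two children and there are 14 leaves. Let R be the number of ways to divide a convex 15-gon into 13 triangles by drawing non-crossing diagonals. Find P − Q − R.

8209045

A convex 17-gon is triangulated into 15 triangles, and the number of such triangulations is the Catalan number C_{17−2} = C_15. So P = C_15 = 9694845.
Full binary trees with 14 leaves have 14−1 = 13 internal nodes, so there are C_13 of them. So Q = C_13 = 742900.
A convex 15-gon is triangulated into 13 triangles, and the number of such triangulations is the Catalan number C_{15−2} = C_13. So R = C_13 = 742900.
P − Q − R = 9694845 − 742900 − 742900 = 8209045.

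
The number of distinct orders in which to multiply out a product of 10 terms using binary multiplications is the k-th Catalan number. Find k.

9

Ways to associate a product of 10 factors correspond to binary trees on 10 leaves, so the count is C_9.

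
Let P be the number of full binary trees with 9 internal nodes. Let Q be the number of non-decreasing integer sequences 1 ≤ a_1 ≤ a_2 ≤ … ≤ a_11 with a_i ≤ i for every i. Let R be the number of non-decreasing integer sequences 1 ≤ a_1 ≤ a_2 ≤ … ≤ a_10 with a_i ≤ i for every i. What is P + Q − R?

Full binary trees with n internal nodes are counted by C_n; here n = 9. So P = C_9 = 4862.
Weakly increasing sequences with a_i ≤ i biject with Dyck paths of semilength 11, so there are C_11. So Q = C_11 = 58786.
Such sub-staircase sequences of length n are counted by C_n; here n = 10. So R = C_10 = 16796.
P + Q − R = 4862 + 58786 − 16796 = 46852.

46852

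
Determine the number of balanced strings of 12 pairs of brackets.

Balanced strings of n pairs of brackets are counted by C_n; here n = 12.
C_12 = 208012.

208012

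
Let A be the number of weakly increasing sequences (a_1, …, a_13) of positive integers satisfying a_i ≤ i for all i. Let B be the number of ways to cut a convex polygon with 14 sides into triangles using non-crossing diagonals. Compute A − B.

Weakly increasing sequences with a_i ≤ i biject with Dyck paths of semilength 13, so there are C_13. So A = C_13 = 742900.
A convex 14-gon is triangulated into 12 triangles, and the number of such triangulations is the Catalan number C_{14−2} = C_12. So B = C_12 = 208012.
A − B = 742900 − 208012 = 534888.

534888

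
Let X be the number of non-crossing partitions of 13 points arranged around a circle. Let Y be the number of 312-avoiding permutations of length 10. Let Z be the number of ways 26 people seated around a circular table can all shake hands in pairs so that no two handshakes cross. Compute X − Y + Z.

1469004

The non-crossing partitions of [13] form a lattice of size C_13. So X = C_13 = 742900.
For any fixed pattern of length 3, the pattern-avoiding permutations of [10] number C_10. So Y = C_10 = 16796.
Non-crossing handshake pairings of 2n people are counted by C_n; 26 people gives n = 13. So Z = C_13 = 742900.
X − Y + Z = 742900 − 16796 + 742900 = 1469004.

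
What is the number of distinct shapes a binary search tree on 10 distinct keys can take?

16796

Rooted binary trees with 10 nodes (each child slot possibly empty) number C_10.
C_10 = C_9 · 2(2·9+1)/(9+2) = 4862 · 38/11 = 16796.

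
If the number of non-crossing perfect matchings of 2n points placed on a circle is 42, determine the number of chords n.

Non-crossing pairings of 2n points on a circle are counted by C_n, and C_5 = 42.

5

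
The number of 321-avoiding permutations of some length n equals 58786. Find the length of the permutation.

Permutations of [n] avoiding a fixed length-3 pattern are counted by C_n. The Catalan number equal to 58786 is C_11.

11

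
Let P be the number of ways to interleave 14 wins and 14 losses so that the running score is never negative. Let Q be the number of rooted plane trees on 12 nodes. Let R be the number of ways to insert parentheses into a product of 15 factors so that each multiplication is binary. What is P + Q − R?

Ballot sequences with n votes each where one side never trails are Dyck words, counted by C_n; here n = 14. So P = C_14 = 2674440.
A rooted plane tree on 12 nodes has 11 edges, and such trees are counted by C_11. So Q = C_11 = 58786.
Bracketing 15 factors into binary products is counted by C_{15−1} = C_14. So R = C_14 = 2674440.
P + Q − R = 2674440 + 58786 − 2674440 = 58786.

58786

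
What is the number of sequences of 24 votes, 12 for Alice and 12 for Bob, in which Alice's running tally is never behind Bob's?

208012

Ballot sequences with n votes each where one side never trails are Dyck words, counted by C_n; here n = 12.
C_12 = C_11 · 2(2·11+1)/(11+2) = 58786 · 46/13 = 208012.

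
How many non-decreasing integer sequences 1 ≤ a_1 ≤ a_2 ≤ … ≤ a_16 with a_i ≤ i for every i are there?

35357670

Such sub-staircase sequences of length n are counted by C_n; here n = 16.
C_16 = 35357670.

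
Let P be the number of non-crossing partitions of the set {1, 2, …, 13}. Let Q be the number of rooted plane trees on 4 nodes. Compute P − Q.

The non-crossing partitions of [13] form a lattice of size C_13. So P = C_13 = 742900.
A rooted plane tree on 4 nodes has 3 edges, and such trees are counted by C_3. So Q = C_3 = 5.
P − Q = 742900 − 5 = 742895.

742895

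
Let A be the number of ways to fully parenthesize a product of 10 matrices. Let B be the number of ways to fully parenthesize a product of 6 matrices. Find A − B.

4820

Bracketing 10 factors into binary products is counted by C_{10−1} = C_9. So A = C_9 = 4862.
Bracketing 6 factors into binary products is counted by C_{6−1} = C_5. So B = C_5 = 42.
A − B = 4862 − 42 = 4820.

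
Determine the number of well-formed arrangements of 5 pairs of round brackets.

Balanced strings of n pairs of brackets are counted by C_n; here n = 5.
C_5 = C_4 · 2(2·4+1)/(4+2) = 14 · 18/6 = 42.

42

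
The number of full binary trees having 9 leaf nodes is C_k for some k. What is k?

8

Full binary trees with 9 leaves have 9−1 = 8 internal nodes, so there are C_8 of them.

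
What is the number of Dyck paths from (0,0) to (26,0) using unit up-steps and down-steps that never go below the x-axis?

A Dyck path with 13 up-steps and 13 down-steps has semilength 13, so there are C_13 of them.
C_13 = C(26,13)/14 = 10400600/14 = 742900.

742900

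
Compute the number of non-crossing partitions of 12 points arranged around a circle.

Non-crossing partitions of an n-element set are counted by C_n; here n = 12.
C_12 = 208012.

208012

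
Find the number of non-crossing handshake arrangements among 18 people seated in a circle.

4862

Non-crossing handshake pairings of 2n people are counted by C_n; 18 people gives n = 9.
C_9 = C_8 · 2(2·8+1)/(8+2) = 1430 · 34/10 = 4862.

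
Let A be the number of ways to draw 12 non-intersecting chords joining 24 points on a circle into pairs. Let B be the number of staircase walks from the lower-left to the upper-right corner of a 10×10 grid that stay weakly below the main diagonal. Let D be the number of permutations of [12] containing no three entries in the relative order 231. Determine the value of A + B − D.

Non-crossing perfect matchings of 2n points on a circle are counted by C_n; with 24 points, n = 12. So A = C_12 = 208012.
Monotone paths in an n×n grid that stay weakly below the diagonal are counted by C_n; here n = 10. So B = C_10 = 16796.
Permutations of [n] avoiding any single length-3 pattern are counted by C_n; here n = 12. So D = C_12 = 208012.
A + B − D = 208012 + 16796 − 208012 = 16796.

16796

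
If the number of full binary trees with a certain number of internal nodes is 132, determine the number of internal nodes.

6

Full binary trees with n internal nodes are counted by C_n. The Catalan number equal to 132 is C_6.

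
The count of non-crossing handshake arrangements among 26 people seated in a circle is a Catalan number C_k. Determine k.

13

Non-crossing handshake pairings of 2n people are counted by C_n; 26 people gives n = 13.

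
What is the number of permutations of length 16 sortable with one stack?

35357670

By Knuth's characterisation, the stack-sortable permutations of length 16 are the 231-avoiders, numbering C_16.
C_16 = C_15 · 2(2·15+1)/(15+2) = 9694845 · 62/17 = 35357670.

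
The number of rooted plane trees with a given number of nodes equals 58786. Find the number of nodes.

Rooted ordered trees on m nodes are counted by C_{m−1}; 58786 = C_11.
So the index is 11, and the number of nodes is 11 + 1 = 12.

12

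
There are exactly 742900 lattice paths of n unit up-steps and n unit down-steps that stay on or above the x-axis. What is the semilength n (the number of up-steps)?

13

Dyck paths of semilength n are counted by C_n, and C_13 = 742900.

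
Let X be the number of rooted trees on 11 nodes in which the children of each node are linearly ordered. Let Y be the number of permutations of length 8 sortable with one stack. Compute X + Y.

Rooted ordered (plane) trees on m nodes have m−1 edges and are counted by C_{m−1}; m = 11 gives C_10. So X = C_10 = 16796.
By Knuth's characterisation, the stack-sortable permutations of length 8 are the 231-avoiders, numbering C_8. So Y = C_8 = 1430.
X + Y = 16796 + 1430 = 18226.

18226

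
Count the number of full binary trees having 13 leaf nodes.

208012

A full binary tree with L leaves has L−1 internal nodes and is counted by C_{L−1}; L = 13 gives C_12.
C_12 = C_11 · 2(2·11+1)/(11+2) = 58786 · 46/13 = 208012.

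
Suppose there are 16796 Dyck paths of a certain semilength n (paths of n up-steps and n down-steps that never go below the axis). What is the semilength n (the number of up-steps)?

10

Dyck paths of semilength n are counted by C_n, and C_10 = 16796.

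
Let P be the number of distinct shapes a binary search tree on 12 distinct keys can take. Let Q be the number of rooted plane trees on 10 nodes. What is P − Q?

203150

Binary trees (left/right distinguished) on n nodes are counted by C_n; here n = 12. So P = C_12 = 208012.
A rooted plane tree on 10 nodes has 9 edges, and such trees are counted by C_9. So Q = C_9 = 4862.
P − Q = 208012 − 4862 = 203150.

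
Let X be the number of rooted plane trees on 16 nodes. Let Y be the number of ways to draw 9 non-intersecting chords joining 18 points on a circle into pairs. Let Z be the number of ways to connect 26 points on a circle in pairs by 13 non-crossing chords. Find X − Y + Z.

10432883

Rooted ordered (plane) trees on m nodes have m−1 edges and are counted by C_{m−1}; m = 16 gives C_15. So X = C_15 = 9694845.
Non-crossing perfect matchings of 2n points on a circle are counted by C_n; with 18 points, n = 9. So Y = C_9 = 4862.
Non-crossing perfect matchings of 2n points on a circle are counted by C_n; with 26 points, n = 13. So Z = C_13 = 742900.
X − Y + Z = 9694845 − 4862 + 742900 = 10432883.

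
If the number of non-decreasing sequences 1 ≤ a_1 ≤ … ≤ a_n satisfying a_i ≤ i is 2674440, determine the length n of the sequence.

Such sub-staircase sequences of length n are counted by C_n. Since C_14 = 2674440, the index is 14.

14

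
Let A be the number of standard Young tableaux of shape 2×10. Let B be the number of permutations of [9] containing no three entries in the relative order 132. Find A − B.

Standard Young tableaux of shape 2×n are counted by C_n; here n = 10. So A = C_10 = 16796.
For any fixed pattern of length 3, the pattern-avoiding permutations of [9] number C_9. So B = C_9 = 4862.
A − B = 16796 − 4862 = 11934.

11934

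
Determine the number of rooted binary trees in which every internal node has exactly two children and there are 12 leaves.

58786

Full binary trees with 12 leaves have 12−1 = 11 internal nodes, so there are C_11 of them.
C_11 = C_10 · 2(2·10+1)/(10+2) = 16796 · 42/12 = 58786.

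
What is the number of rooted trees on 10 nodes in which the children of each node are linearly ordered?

A rooted plane tree on 10 nodes has 9 edges, and such trees are counted by C_9.
C_9 = C(18,9)/10 = 48620/10 = 4862.

4862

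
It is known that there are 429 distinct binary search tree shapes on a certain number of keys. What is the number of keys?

7

Binary search tree shapes on n keys are counted by C_n; 429 = C_7.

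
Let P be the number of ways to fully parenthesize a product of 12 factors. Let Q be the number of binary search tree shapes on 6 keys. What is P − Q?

Bracketing 12 factors into binary products is counted by C_{12−1} = C_11. So P = C_11 = 58786.
Binary trees (left/right distinguished) on n nodes are counted by C_n; here n = 6. So Q = C_6 = 132.
P − Q = 58786 − 132 = 58654.

58654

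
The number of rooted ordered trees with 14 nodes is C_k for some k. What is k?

13

A rooted plane tree on 14 nodes has 13 edges, and such trees are counted by C_13.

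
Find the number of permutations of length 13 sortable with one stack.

Stack-sortable permutations are exactly the 231-avoiding ones, counted by C_n; here n = 13.
C_13 = C_12 · 2(2·12+1)/(12+2) = 208012 · 50/14 = 742900.

742900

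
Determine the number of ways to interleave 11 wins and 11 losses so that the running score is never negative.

Ballot sequences with n votes each where one side never trails are Dyck words, counted by C_n; here n = 11.
C_11 = C_10 · 2(2·10+1)/(10+2) = 16796 · 42/12 = 58786.

58786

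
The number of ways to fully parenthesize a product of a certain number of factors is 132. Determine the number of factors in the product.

Parenthesizations of m factors are counted by C_{m−1}. Since C_6 = 132, the index is 6.
So the index is 6, and the number of factors is 6 + 1 = 7.

7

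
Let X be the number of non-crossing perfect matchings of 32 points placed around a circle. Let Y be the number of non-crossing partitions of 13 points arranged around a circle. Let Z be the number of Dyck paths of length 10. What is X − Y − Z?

34614728

Non-crossing perfect matchings of 2n points on a circle are counted by C_n; with 32 points, n = 16. So X = C_16 = 35357670.
The non-crossing partitions of [13] form a lattice of size C_13. So Y = C_13 = 742900.
A Dyck path with 5 up-steps and 5 down-steps has semilength 5, so there are C_5 of them. So Z = C_5 = 42.
X − Y − Z = 35357670 − 742900 − 42 = 34614728.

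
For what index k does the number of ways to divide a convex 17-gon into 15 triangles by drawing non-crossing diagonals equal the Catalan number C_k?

The number of triangulations of a 17-gon is the Catalan number C_15 (index = sides − 2).

15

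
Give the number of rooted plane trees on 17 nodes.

A rooted plane tree on 17 nodes has 16 edges, and such trees are counted by C_16.
C_16 = C(32,16)/17 = 601080390/17 = 35357670.

35357670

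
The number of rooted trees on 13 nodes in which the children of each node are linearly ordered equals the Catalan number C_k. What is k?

12

A rooted plane tree on 13 nodes has 12 edges, and such trees are counted by C_12.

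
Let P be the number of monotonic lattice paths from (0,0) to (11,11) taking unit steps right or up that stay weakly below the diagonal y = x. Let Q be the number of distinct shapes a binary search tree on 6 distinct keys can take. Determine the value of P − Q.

Monotone paths in an n×n grid that stay weakly below the diagonal are counted by C_n; here n = 11. So P = C_11 = 58786.
Binary trees (left/right distinguished) on n nodes are counted by C_n; here n = 6. So Q = C_6 = 132.
P − Q = 58786 − 132 = 58654.

58654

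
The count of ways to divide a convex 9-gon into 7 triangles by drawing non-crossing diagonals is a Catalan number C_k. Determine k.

A convex 9-gon is triangulated into 7 triangles, and the number of such triangulations is the Catalan number C_{9−2} = C_7.

7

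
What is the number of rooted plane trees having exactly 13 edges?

742900

Rooted ordered trees with n edges are counted by C_n; here n = 13.
C_13 = 742900.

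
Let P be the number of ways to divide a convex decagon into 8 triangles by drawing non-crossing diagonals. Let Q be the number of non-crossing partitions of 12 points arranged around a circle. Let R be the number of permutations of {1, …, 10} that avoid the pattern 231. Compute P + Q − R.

A convex 10-gon is triangulated into 8 triangles, and the number of such triangulations is the Catalan number C_{10−2} = C_8. So P = C_8 = 1430.
Non-crossing partitions of an n-element set are counted by C_n; here n = 12. So Q = C_12 = 208012.
For any fixed pattern of length 3, the pattern-avoiding permutations of [10] number C_10. So R = C_10 = 16796.
P + Q − R = 1430 + 208012 − 16796 = 192646.

192646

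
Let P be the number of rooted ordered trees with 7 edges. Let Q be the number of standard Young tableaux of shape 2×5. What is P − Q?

387

A rooted plane tree with 7 edges has 8 nodes, and the count is C_7. So P = C_7 = 429.
Standard Young tableaux of shape 2×n are counted by C_n; here n = 5. So Q = C_5 = 42.
P − Q = 429 − 42 = 387.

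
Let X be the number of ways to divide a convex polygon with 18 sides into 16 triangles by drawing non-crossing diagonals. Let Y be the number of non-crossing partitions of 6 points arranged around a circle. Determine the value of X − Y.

Triangulations of a convex m-gon are counted by C_{m−2}; with m = 18 this is C_16. So X = C_16 = 35357670.
Non-crossing partitions of an n-element set are counted by C_n; here n = 6. So Y = C_6 = 132.
X − Y = 35357670 − 132 = 35357538.

35357538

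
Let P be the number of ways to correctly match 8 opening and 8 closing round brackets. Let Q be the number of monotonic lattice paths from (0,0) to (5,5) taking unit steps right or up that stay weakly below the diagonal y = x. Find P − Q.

Balanced strings of n pairs of brackets are counted by C_n; here n = 8. So P = C_8 = 1430.
Sub-diagonal monotone paths from (0,0) to (5,5) biject with Dyck paths of semilength 5, giving C_5. So Q = C_5 = 42.
P − Q = 1430 − 42 = 1388.

1388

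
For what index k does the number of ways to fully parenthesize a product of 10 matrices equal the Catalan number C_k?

Ways to associate a product of 10 factors correspond to binary trees on 10 leaves, so the count is C_9.

9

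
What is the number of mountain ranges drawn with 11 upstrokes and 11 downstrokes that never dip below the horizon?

58786

Dyck paths of semilength n (length 2n) are counted by C_n; here n = 11.
C_11 = C(22,11)/12 = 705432/12 = 58786.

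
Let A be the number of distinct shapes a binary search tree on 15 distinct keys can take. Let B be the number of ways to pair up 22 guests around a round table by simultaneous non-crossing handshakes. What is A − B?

There are C_n binary search tree shapes on n keys; with n = 15 that is C_15. So A = C_15 = 9694845.
Non-crossing handshake pairings of 2n people are counted by C_n; 22 people gives n = 11. So B = C_11 = 58786.
A − B = 9694845 − 58786 = 9636059.

9636059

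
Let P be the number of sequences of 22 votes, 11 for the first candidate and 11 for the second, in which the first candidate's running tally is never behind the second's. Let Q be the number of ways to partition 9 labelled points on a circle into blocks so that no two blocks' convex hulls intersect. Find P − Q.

Reading a vote for the leader as '(' and for the other as ')' turns such a sequence into a balanced string of 11 pairs, so the count is C_11. So P = C_11 = 58786.
Non-crossing partitions of an n-element set are counted by C_n; here n = 9. So Q = C_9 = 4862.
P − Q = 58786 − 4862 = 53924.

53924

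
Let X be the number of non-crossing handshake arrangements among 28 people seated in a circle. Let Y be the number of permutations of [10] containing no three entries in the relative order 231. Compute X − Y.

With 28 = 2·14 people, non-crossing handshake pairings are non-crossing perfect matchings on a circle, counted by C_14. So X = C_14 = 2674440.
Permutations of [n] avoiding any single length-3 pattern are counted by C_n; here n = 10. So Y = C_10 = 16796.
X − Y = 2674440 − 16796 = 2657644.

2657644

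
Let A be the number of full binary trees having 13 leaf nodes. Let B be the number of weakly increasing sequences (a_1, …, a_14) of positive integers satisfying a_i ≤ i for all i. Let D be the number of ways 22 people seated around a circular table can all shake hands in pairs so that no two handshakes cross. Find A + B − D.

2823666

Full binary trees with 13 leaves have 13−1 = 12 internal nodes, so there are C_12 of them. So A = C_12 = 208012.
Weakly increasing sequences with a_i ≤ i biject with Dyck paths of semilength 14, so there are C_14. So B = C_14 = 2674440.
With 22 = 2·11 people, non-crossing handshake pairings are non-crossing perfect matchings on a circle, counted by C_11. So D = C_11 = 58786.
A + B − D = 208012 + 2674440 − 58786 = 2823666.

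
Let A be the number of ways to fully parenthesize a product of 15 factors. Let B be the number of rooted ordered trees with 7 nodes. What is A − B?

Bracketing 15 factors into binary products is counted by C_{15−1} = C_14. So A = C_14 = 2674440.
A rooted plane tree on 7 nodes has 6 edges, and such trees are counted by C_6. So B = C_6 = 132.
A − B = 2674440 − 132 = 2674308.

2674308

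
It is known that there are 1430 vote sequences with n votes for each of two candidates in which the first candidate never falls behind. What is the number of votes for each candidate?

Such ballot sequences with n votes each are counted by C_n; 1430 = C_8.

8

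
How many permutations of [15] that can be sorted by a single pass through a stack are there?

9694845

By Knuth's characterisation, the stack-sortable permutations of length 15 are the 231-avoiders, numbering C_15.
C_15 = C(30,15)/16 = 155117520/16 = 9694845.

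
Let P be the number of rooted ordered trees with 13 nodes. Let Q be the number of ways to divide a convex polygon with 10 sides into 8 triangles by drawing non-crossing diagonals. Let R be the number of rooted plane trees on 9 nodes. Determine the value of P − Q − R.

A rooted plane tree on 13 nodes has 12 edges, and such trees are counted by C_12. So P = C_12 = 208012.
The number of triangulations of a 10-gon is the Catalan number C_8 (index = sides − 2). So Q = C_8 = 1430.
A rooted plane tree on 9 nodes has 8 edges, and such trees are counted by C_8. So R = C_8 = 1430.
P − Q − R = 208012 − 1430 − 1430 = 205152.

205152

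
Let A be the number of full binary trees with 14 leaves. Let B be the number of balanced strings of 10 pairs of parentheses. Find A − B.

726104

A full binary tree with L leaves has L−1 internal nodes and is counted by C_{L−1}; L = 14 gives C_13. So A = C_13 = 742900.
Balanced strings of n pairs of brackets are counted by C_n; here n = 10. So B = C_10 = 16796.
A − B = 742900 − 16796 = 726104.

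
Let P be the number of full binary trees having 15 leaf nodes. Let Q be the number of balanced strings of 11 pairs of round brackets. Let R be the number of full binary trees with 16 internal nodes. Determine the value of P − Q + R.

Full binary trees with 15 leaves have 15−1 = 14 internal nodes, so there are C_14 of them. So P = C_14 = 2674440.
With 11 pairs the number of balanced bracket strings is the Catalan number C_11. So Q = C_11 = 58786.
Full binary trees with n internal nodes are counted by C_n; here n = 16. So R = C_16 = 35357670.
P − Q + R = 2674440 − 58786 + 35357670 = 37973324.

37973324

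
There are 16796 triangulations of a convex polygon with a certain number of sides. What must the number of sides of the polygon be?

Triangulations of a convex m-gon are counted by C_{m−2}. Since C_10 = 16796, the index is 10.
So m − 2 = 10, giving m = 12 sides.

12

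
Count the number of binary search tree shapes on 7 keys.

429

Binary trees (left/right distinguished) on n nodes are counted by C_n; here n = 7.
C_7 = C_6 · 2(2·6+1)/(6+2) = 132 · 26/8 = 429.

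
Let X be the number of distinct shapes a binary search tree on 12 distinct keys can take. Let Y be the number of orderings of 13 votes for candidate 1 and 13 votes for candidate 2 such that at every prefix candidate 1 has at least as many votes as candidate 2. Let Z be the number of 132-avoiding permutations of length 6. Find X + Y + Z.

Binary trees (left/right distinguished) on n nodes are counted by C_n; here n = 12. So X = C_12 = 208012.
Reading a vote for the leader as '(' and for the other as ')' turns such a sequence into a balanced string of 13 pairs, so the count is C_13. So Y = C_13 = 742900.
Permutations of [n] avoiding any single length-3 pattern are counted by C_n; here n = 6. So Z = C_6 = 132.
X + Y + Z = 208012 + 742900 + 132 = 951044.

951044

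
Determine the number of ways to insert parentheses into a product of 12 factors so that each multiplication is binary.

Parenthesizations of m factors correspond to full binary trees with m leaves, counted by C_{m−1}; m = 12 gives C_11.
C_11 = C_10 · 2(2·10+1)/(10+2) = 16796 · 42/12 = 58786.

58786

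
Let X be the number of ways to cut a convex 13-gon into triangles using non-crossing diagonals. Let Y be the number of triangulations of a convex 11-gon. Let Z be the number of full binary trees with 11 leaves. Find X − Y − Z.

37128

A convex 13-gon is triangulated into 11 triangles, and the number of such triangulations is the Catalan number C_{13−2} = C_11. So X = C_11 = 58786.
Triangulations of a convex m-gon are counted by C_{m−2}; with m = 11 this is C_9. So Y = C_9 = 4862.
A full binary tree with L leaves has L−1 internal nodes and is counted by C_{L−1}; L = 11 gives C_10. So Z = C_10 = 16796.
X − Y − Z = 58786 − 4862 − 16796 = 37128.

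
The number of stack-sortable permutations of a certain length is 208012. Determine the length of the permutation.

12

Stack-sortable permutations of [n] are counted by C_n. Since C_12 = 208012, the index is 12.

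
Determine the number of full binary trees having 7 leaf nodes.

Full binary trees with 7 leaves have 7−1 = 6 internal nodes, so there are C_6 of them.
C_6 = C(12,6)/7 = 924/7 = 132.

132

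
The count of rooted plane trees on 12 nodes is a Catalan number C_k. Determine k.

Rooted ordered (plane) trees on m nodes have m−1 edges and are counted by C_{m−1}; m = 12 gives C_11.

11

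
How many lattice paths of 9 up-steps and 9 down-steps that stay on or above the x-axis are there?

4862

Dyck paths of semilength n (length 2n) are counted by C_n; here n = 9.
C_9 = 4862.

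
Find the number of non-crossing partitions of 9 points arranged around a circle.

The non-crossing partitions of [9] form a lattice of size C_9.
C_9 = C(18,9)/10 = 48620/10 = 4862.

4862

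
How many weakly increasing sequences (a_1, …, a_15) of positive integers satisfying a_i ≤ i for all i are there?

9694845

Weakly increasing sequences with a_i ≤ i biject with Dyck paths of semilength 15, so there are C_15.
C_15 = C(30,15)/16 = 155117520/16 = 9694845.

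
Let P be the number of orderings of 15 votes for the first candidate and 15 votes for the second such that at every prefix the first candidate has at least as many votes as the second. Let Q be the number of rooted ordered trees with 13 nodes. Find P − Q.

Ballot sequences with n votes each where one side never trails are Dyck words, counted by C_n; here n = 15. So P = C_15 = 9694845.
A rooted plane tree on 13 nodes has 12 edges, and such trees are counted by C_12. So Q = C_12 = 208012.
P − Q = 9694845 − 208012 = 9486833.

9486833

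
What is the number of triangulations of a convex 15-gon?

742900

Triangulations of a convex m-gon are counted by C_{m−2}; with m = 15 this is C_13.
C_13 = C_12 · 2(2·12+1)/(12+2) = 208012 · 50/14 = 742900.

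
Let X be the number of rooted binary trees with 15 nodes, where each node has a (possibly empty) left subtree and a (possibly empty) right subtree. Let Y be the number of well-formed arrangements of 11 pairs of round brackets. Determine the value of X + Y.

Rooted binary trees with 15 nodes (each child slot possibly empty) number C_15. So X = C_15 = 9694845.
With 11 pairs the number of balanced bracket strings is the Catalan number C_11. So Y = C_11 = 58786.
X + Y = 9694845 + 58786 = 9753631.

9753631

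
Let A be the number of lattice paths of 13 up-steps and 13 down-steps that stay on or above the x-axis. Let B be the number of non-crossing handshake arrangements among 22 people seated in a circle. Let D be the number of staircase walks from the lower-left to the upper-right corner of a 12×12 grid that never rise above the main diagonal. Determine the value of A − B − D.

Dyck paths of semilength n (length 2n) are counted by C_n; here n = 13. So A = C_13 = 742900.
Non-crossing handshake pairings of 2n people are counted by C_n; 22 people gives n = 11. So B = C_11 = 58786.
Monotone paths in an n×n grid that stay weakly below the diagonal are counted by C_n; here n = 12. So D = C_12 = 208012.
A − B − D = 742900 − 58786 − 208012 = 476102.

476102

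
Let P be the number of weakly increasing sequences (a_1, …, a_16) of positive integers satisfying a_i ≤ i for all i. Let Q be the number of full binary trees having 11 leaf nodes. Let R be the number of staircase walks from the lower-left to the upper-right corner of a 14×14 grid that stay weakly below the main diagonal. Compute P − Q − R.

Such sub-staircase sequences of length n are counted by C_n; here n = 16. So P = C_16 = 35357670.
Full binary trees with 11 leaves have 11−1 = 10 internal nodes, so there are C_10 of them. So Q = C_10 = 16796.
Monotone paths in an n×n grid that stay weakly below the diagonal are counted by C_n; here n = 14. So R = C_14 = 2674440.
P − Q − R = 35357670 − 16796 − 2674440 = 32666434.

32666434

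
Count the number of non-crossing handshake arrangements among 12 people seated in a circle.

132

Non-crossing handshake pairings of 2n people are counted by C_n; 12 people gives n = 6.
C_6 = C_5 · 2(2·5+1)/(5+2) = 42 · 22/7 = 132.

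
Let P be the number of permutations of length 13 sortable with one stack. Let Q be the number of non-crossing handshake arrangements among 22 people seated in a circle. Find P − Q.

Stack-sortable permutations are exactly the 231-avoiding ones, counted by C_n; here n = 13. So P = C_13 = 742900.
Non-crossing handshake pairings of 2n people are counted by C_n; 22 people gives n = 11. So Q = C_11 = 58786.
P − Q = 742900 − 58786 = 684114.

684114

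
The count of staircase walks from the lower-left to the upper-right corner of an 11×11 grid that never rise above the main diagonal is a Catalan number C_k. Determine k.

Monotone paths in an n×n grid that stay weakly below the diagonal are counted by C_n; here n = 11.

11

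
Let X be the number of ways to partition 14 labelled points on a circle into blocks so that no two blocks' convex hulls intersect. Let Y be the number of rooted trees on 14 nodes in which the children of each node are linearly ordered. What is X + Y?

3417340

The non-crossing partitions of [14] form a lattice of size C_14. So X = C_14 = 2674440.
Rooted ordered (plane) trees on m nodes have m−1 edges and are counted by C_{m−1}; m = 14 gives C_13. So Y = C_13 = 742900.
X + Y = 2674440 + 742900 = 3417340.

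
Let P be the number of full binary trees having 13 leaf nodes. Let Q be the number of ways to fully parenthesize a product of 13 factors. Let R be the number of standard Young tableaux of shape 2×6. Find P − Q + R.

Full binary trees with 13 leaves have 13−1 = 12 internal nodes, so there are C_12 of them. So P = C_12 = 208012.
Ways to associate a product of 13 factors correspond to binary trees on 13 leaves, so the count is C_12. So Q = C_12 = 208012.
Standard Young tableaux of shape 2×n are counted by C_n; here n = 6. So R = C_6 = 132.
P − Q + R = 208012 − 208012 + 132 = 132.

132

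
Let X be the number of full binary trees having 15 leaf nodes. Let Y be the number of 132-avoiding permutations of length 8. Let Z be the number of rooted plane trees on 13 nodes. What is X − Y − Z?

A full binary tree with L leaves has L−1 internal nodes and is counted by C_{L−1}; L = 15 gives C_14. So X = C_14 = 2674440.
For any fixed pattern of length 3, the pattern-avoiding permutations of [8] number C_8. So Y = C_8 = 1430.
Rooted ordered (plane) trees on m nodes have m−1 edges and are counted by C_{m−1}; m = 13 gives C_12. So Z = C_12 = 208012.
X − Y − Z = 2674440 − 1430 − 208012 = 2464998.

2464998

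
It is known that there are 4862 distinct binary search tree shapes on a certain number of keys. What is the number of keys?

Binary search tree shapes on n keys are counted by C_n, and C_9 = 4862.

9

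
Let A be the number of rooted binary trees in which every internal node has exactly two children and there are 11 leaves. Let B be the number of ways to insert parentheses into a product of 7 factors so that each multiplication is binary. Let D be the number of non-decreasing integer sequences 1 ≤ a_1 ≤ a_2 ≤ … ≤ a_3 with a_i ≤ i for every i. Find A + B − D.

A full binary tree with L leaves has L−1 internal nodes and is counted by C_{L−1}; L = 11 gives C_10. So A = C_10 = 16796.
Parenthesizations of m factors correspond to full binary trees with m leaves, counted by C_{m−1}; m = 7 gives C_6. So B = C_6 = 132.
Such sub-staircase sequences of length n are counted by C_n; here n = 3. So D = C_3 = 5.
A + B − D = 16796 + 132 − 5 = 16923.

16923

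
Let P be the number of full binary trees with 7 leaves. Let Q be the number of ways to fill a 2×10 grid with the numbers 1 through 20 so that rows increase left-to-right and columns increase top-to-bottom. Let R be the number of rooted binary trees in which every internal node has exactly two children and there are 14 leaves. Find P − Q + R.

A full binary tree with L leaves has L−1 internal nodes and is counted by C_{L−1}; L = 7 gives C_6. So P = C_6 = 132.
By the hook-length formula (or a Dyck-path bijection), SYT of shape 2×10 number C_10. So Q = C_10 = 16796.
Full binary trees with 14 leaves have 14−1 = 13 internal nodes, so there are C_13 of them. So R = C_13 = 742900.
P − Q + R = 132 − 16796 + 742900 = 726236.

726236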